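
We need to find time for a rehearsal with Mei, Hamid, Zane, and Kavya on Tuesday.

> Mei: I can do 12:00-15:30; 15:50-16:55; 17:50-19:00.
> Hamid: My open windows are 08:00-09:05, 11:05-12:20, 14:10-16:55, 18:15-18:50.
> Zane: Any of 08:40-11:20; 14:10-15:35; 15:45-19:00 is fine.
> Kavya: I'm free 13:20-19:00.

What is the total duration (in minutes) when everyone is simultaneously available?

180

Mei ∩ Hamid: 12:00-12:20, 14:10-15:30, 15:50-16:55, 18:15-18:50.
Mei ∩ Hamid ∩ Zane: 14:10-15:30, 15:50-16:55, 18:15-18:50.
Mei ∩ Hamid ∩ Zane ∩ Kavya: 14:10-15:30, 15:50-16:55, 18:15-18:50.
So the common availability across everyone is 14:10-15:30, 15:50-16:55, 18:15-18:50.
Summing the common windows: 80 + 65 + 35 = 180 minutes.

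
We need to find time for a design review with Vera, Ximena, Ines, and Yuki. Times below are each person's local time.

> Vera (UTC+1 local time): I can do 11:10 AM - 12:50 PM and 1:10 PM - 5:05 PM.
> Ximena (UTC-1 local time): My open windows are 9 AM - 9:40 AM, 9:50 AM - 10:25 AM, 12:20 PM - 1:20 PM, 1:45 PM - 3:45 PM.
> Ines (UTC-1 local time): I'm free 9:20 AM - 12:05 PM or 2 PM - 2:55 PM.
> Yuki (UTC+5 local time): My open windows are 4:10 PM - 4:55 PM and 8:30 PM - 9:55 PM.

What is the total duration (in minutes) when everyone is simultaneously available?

40

Vera in UTC: 10:10-11:50, 12:10-16:05 (subtract 1h to convert from UTC+1).
Ximena in UTC: 10:00-10:40, 10:50-11:25, 13:20-14:20, 14:45-16:45 (add 1h to convert from UTC-1).
Ines in UTC: 10:20-13:05, 15:00-15:55 (add 1h to convert from UTC-1).
Yuki in UTC: 11:10-11:55, 15:30-16:55 (subtract 5h to convert from UTC+5).
Vera ∩ Ximena: 10:10-10:40, 10:50-11:25, 13:20-14:20, 14:45-16:05.
Vera ∩ Ximena ∩ Ines: 10:20-10:40, 10:50-11:25, 15:00-15:55.
Vera ∩ Ximena ∩ Ines ∩ Yuki: 11:10-11:25, 15:30-15:55.
Summing the common windows: 15 + 25 = 40 minutes.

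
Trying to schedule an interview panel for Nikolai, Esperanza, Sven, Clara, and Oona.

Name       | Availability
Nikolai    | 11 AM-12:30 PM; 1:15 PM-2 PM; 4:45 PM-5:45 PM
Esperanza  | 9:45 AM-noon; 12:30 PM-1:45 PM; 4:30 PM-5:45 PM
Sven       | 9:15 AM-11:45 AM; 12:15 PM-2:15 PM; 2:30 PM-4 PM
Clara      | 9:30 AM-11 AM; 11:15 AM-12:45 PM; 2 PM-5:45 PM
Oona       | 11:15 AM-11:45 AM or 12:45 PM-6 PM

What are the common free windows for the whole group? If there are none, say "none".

11:15-11:45

Nikolai ∩ Esperanza: 11:00-12:00, 13:15-13:45, 16:45-17:45.
Nikolai ∩ Esperanza ∩ Sven: 11:00-11:45, 13:15-13:45.
Nikolai ∩ Esperanza ∩ Sven ∩ Clara: 11:15-11:45.
Nikolai ∩ Esperanza ∩ Sven ∩ Clara ∩ Oona: 11:15-11:45.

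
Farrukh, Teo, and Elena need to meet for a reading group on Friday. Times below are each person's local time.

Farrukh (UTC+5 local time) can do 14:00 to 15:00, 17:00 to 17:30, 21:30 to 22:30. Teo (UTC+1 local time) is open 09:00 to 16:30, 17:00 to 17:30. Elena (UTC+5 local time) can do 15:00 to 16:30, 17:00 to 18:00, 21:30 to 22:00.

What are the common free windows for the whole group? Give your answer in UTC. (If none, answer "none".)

Farrukh in UTC: 09:00-10:00, 12:00-12:30, 16:30-17:30 (subtract 5h to convert from UTC+5).
Teo in UTC: 08:00-15:30, 16:00-16:30 (subtract 1h to convert from UTC+1).
Elena in UTC: 10:00-11:30, 12:00-13:00, 16:30-17:00 (subtract 5h to convert from UTC+5).
Farrukh ∩ Teo: 09:00-10:00, 12:00-12:30.
Farrukh ∩ Teo ∩ Elena: 12:00-12:30.
Those are the intersection windows.

12:00-12:30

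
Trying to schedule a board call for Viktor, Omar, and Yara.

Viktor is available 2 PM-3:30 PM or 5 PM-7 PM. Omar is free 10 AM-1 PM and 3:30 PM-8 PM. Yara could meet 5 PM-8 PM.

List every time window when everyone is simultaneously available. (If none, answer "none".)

Viktor ∩ Omar: 17:00-19:00.
Viktor ∩ Omar ∩ Yara: 17:00-19:00.
So the common availability across everyone is 17:00-19:00.

17:00-19:00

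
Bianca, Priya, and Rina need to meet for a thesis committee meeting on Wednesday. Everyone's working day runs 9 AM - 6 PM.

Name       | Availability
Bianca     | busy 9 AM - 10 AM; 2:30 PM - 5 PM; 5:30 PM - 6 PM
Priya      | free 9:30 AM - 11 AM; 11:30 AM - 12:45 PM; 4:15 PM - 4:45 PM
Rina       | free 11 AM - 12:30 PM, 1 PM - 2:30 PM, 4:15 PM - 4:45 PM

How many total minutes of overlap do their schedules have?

Bianca free: 10:00-14:30, 17:00-17:30 (invert busy blocks within the working day).
Priya free: 09:30-11:00, 11:30-12:45, 16:15-16:45.
Rina free: 11:00-12:30, 13:00-14:30, 16:15-16:45.
Bianca ∩ Priya: 10:00-11:00, 11:30-12:45.
Bianca ∩ Priya ∩ Rina: 11:30-12:30.
Those are the intersection windows.
That's a single block of 60 minutes.

60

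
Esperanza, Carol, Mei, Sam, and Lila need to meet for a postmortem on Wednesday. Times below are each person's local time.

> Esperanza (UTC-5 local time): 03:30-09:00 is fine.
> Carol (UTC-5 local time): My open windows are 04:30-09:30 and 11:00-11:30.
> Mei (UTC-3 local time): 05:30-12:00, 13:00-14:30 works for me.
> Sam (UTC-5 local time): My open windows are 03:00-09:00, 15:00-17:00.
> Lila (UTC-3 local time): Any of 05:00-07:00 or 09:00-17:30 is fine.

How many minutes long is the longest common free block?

Esperanza in UTC: 08:30-14:00 (add 5h to convert from UTC-5).
Carol in UTC: 09:30-14:30, 16:00-16:30 (add 5h to convert from UTC-5).
Mei in UTC: 08:30-15:00, 16:00-17:30 (add 3h to convert from UTC-3).
Sam in UTC: 08:00-14:00, 20:00-22:00 (add 5h to convert from UTC-5).
Lila in UTC: 08:00-10:00, 12:00-20:30 (add 3h to convert from UTC-3).
Esperanza ∩ Carol: 09:30-14:00.
Esperanza ∩ Carol ∩ Mei: 09:30-14:00.
Esperanza ∩ Carol ∩ Mei ∩ Sam: 09:30-14:00.
Esperanza ∩ Carol ∩ Mei ∩ Sam ∩ Lila: 09:30-10:00, 12:00-14:00.
The longest is 12:00-14:00 at 120 minutes.

120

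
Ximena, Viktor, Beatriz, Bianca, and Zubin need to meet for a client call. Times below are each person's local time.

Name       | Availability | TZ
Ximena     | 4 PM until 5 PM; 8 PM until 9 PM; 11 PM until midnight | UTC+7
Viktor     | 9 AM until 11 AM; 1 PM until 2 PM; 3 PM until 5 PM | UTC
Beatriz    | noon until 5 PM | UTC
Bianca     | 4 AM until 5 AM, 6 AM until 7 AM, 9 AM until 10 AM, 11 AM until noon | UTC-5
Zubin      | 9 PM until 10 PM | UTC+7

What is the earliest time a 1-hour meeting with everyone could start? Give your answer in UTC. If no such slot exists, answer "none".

Ximena in UTC: 09:00-10:00, 13:00-14:00, 16:00-17:00 (subtract 7h to convert from UTC+7).
Viktor in UTC: 09:00-11:00, 13:00-14:00, 15:00-17:00.
Beatriz in UTC: 12:00-17:00.
Bianca in UTC: 09:00-10:00, 11:00-12:00, 14:00-15:00, 16:00-17:00 (add 5h to convert from UTC-5).
Zubin in UTC: 14:00-15:00 (subtract 7h to convert from UTC+7).
Ximena ∩ Viktor: 09:00-10:00, 13:00-14:00, 16:00-17:00.
Ximena ∩ Viktor ∩ Beatriz: 13:00-14:00, 16:00-17:00.
Ximena ∩ Viktor ∩ Beatriz ∩ Bianca: 16:00-17:00.
Ximena ∩ Viktor ∩ Beatriz ∩ Bianca ∩ Zubin: ∅.
There is no time when everyone is free.
No common window is at least 60 minutes long.

none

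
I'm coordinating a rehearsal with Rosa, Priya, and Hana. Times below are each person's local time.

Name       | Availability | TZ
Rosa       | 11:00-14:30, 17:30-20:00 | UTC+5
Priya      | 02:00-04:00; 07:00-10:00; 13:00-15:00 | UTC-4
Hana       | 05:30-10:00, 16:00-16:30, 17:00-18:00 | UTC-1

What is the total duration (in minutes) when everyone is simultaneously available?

90

Rosa in UTC: 06:00-09:30, 12:30-15:00 (subtract 5h to convert from UTC+5).
Priya in UTC: 06:00-08:00, 11:00-14:00, 17:00-19:00 (add 4h to convert from UTC-4).
Hana in UTC: 06:30-11:00, 17:00-17:30, 18:00-19:00 (add 1h to convert from UTC-1).
Rosa ∩ Priya: 06:00-08:00, 12:30-14:00.
Rosa ∩ Priya ∩ Hana: 06:30-08:00.
So the common availability across everyone is 06:30-08:00.
That's a single block of 90 minutes.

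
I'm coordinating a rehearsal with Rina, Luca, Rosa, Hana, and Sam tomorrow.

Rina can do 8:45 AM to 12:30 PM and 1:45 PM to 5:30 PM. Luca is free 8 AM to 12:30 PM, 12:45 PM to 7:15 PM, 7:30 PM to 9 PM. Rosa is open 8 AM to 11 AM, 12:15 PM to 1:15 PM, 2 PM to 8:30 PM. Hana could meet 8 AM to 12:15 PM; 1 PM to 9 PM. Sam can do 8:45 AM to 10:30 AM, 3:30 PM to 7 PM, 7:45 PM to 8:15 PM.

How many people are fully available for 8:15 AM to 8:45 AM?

Luca, Rosa, and Hana can make the full 08:15-08:45 slot — that's 3.

3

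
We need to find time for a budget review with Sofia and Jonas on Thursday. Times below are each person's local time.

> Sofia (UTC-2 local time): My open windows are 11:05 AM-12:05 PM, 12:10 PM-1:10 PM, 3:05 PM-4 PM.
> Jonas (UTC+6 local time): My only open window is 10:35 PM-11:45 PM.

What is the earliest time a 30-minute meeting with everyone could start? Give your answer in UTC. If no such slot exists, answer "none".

Sofia in UTC: 13:05-14:05, 14:10-15:10, 17:05-18:00 (add 2h to convert from UTC-2).
Jonas in UTC: 16:35-17:45 (subtract 6h to convert from UTC+6).
Sofia ∩ Jonas: 17:05-17:45.
The first common window of at least 30 minutes is 17:05-17:45, so the earliest start is 17:05.

17:05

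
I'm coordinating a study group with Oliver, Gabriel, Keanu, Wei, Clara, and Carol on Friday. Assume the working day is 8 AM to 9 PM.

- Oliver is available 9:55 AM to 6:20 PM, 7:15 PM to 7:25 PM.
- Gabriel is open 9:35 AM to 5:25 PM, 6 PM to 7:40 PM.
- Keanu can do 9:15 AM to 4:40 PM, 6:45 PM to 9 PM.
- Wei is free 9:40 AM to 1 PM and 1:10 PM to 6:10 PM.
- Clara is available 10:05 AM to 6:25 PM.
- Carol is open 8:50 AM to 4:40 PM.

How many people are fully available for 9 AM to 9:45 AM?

1

Carol can make the full 09:00-09:45 slot — that's 1.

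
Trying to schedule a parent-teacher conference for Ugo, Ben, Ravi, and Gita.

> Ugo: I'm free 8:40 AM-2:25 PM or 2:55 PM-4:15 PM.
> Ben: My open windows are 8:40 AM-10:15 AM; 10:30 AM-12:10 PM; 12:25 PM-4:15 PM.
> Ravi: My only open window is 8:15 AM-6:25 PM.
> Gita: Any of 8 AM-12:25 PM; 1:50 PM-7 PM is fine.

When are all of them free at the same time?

08:40-10:15, 10:30-12:10, 13:50-14:25, 14:55-16:15

Ugo ∩ Ben: 08:40-10:15, 10:30-12:10, 12:25-14:25, 14:55-16:15.
Ugo ∩ Ben ∩ Ravi: 08:40-10:15, 10:30-12:10, 12:25-14:25, 14:55-16:15.
Ugo ∩ Ben ∩ Ravi ∩ Gita: 08:40-10:15, 10:30-12:10, 13:50-14:25, 14:55-16:15.
So the common availability across everyone is 08:40-10:15, 10:30-12:10, 13:50-14:25, 14:55-16:15.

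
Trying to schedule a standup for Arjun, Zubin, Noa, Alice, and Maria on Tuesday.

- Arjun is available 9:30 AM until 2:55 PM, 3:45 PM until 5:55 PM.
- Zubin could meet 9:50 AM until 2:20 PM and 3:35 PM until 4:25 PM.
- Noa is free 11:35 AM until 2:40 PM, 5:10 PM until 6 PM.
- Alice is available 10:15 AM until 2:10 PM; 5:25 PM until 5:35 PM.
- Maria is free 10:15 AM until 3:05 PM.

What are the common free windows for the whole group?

Arjun ∩ Zubin: 09:50-14:20, 15:45-16:25.
Arjun ∩ Zubin ∩ Noa: 11:35-14:20.
Arjun ∩ Zubin ∩ Noa ∩ Alice: 11:35-14:10.
Arjun ∩ Zubin ∩ Noa ∩ Alice ∩ Maria: 11:35-14:10.

11:35-14:10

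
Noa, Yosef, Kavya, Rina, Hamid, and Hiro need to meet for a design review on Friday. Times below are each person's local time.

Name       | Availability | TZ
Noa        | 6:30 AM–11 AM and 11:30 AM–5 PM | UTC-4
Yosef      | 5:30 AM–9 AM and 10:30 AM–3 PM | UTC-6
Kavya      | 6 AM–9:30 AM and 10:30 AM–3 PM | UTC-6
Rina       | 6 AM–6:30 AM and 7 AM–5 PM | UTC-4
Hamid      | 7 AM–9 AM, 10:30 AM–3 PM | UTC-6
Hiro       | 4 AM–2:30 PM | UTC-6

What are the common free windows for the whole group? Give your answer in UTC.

13:00-15:00, 16:30-20:30

Noa in UTC: 10:30-15:00, 15:30-21:00 (add 4h to convert from UTC-4).
Yosef in UTC: 11:30-15:00, 16:30-21:00 (add 6h to convert from UTC-6).
Kavya in UTC: 12:00-15:30, 16:30-21:00 (add 6h to convert from UTC-6).
Rina in UTC: 10:00-10:30, 11:00-21:00 (add 4h to convert from UTC-4).
Hamid in UTC: 13:00-15:00, 16:30-21:00 (add 6h to convert from UTC-6).
Hiro in UTC: 10:00-20:30 (add 6h to convert from UTC-6).
Noa ∩ Yosef: 11:30-15:00, 16:30-21:00.
Noa ∩ Yosef ∩ Kavya: 12:00-15:00, 16:30-21:00.
Noa ∩ Yosef ∩ Kavya ∩ Rina: 12:00-15:00, 16:30-21:00.
Noa ∩ Yosef ∩ Kavya ∩ Rina ∩ Hamid: 13:00-15:00, 16:30-21:00.
Noa ∩ Yosef ∩ Kavya ∩ Rina ∩ Hamid ∩ Hiro: 13:00-15:00, 16:30-20:30.
Those are the intersection windows.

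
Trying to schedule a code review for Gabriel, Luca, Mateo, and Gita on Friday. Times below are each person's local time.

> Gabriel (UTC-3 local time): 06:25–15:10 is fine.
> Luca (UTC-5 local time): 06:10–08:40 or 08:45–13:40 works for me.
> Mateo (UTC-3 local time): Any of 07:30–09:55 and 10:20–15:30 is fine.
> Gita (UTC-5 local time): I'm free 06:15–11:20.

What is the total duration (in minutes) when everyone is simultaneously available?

Gabriel in UTC: 09:25-18:10 (add 3h to convert from UTC-3).
Luca in UTC: 11:10-13:40, 13:45-18:40 (add 5h to convert from UTC-5).
Mateo in UTC: 10:30-12:55, 13:20-18:30 (add 3h to convert from UTC-3).
Gita in UTC: 11:15-16:20 (add 5h to convert from UTC-5).
Gabriel ∩ Luca: 11:10-13:40, 13:45-18:10.
Gabriel ∩ Luca ∩ Mateo: 11:10-12:55, 13:20-13:40, 13:45-18:10.
Gabriel ∩ Luca ∩ Mateo ∩ Gita: 11:15-12:55, 13:20-13:40, 13:45-16:20.
Those are the intersection windows.
Summing the common windows: 100 + 20 + 155 = 275 minutes.

275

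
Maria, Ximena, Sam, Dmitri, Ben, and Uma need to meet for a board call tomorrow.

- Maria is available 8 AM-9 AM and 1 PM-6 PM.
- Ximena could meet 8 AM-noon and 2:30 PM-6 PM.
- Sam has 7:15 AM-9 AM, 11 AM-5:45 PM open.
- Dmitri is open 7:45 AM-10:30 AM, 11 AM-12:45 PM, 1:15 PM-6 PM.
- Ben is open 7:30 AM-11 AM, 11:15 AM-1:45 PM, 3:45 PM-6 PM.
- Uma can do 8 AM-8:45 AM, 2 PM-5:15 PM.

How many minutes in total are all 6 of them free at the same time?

135

Maria ∩ Ximena: 08:00-09:00, 14:30-18:00.
Maria ∩ Ximena ∩ Sam: 08:00-09:00, 14:30-17:45.
Maria ∩ Ximena ∩ Sam ∩ Dmitri: 08:00-09:00, 14:30-17:45.
Maria ∩ Ximena ∩ Sam ∩ Dmitri ∩ Ben: 08:00-09:00, 15:45-17:45.
Maria ∩ Ximena ∩ Sam ∩ Dmitri ∩ Ben ∩ Uma: 08:00-08:45, 15:45-17:15.
Those are the intersection windows.
Summing the common windows: 45 + 90 = 135 minutes.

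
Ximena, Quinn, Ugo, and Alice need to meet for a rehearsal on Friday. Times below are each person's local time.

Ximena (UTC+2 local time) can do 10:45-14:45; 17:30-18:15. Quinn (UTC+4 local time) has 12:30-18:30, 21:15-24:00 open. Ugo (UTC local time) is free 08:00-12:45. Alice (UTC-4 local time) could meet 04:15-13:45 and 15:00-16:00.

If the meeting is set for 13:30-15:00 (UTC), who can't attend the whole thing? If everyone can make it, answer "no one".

Quinn, Ugo, Ximena

Ximena in UTC: 08:45-12:45, 15:30-16:15 (subtract 2h to convert from UTC+2).
Quinn in UTC: 08:30-14:30, 17:15-20:00 (subtract 4h to convert from UTC+4).
Ugo in UTC: 08:00-12:45.
Alice in UTC: 08:15-17:45, 19:00-20:00 (add 4h to convert from UTC-4).
Ximena: not fully free for 13:30-15:00. Quinn: not fully free for 13:30-15:00. Ugo: not fully free for 13:30-15:00. Alice: free for 13:30-15:00.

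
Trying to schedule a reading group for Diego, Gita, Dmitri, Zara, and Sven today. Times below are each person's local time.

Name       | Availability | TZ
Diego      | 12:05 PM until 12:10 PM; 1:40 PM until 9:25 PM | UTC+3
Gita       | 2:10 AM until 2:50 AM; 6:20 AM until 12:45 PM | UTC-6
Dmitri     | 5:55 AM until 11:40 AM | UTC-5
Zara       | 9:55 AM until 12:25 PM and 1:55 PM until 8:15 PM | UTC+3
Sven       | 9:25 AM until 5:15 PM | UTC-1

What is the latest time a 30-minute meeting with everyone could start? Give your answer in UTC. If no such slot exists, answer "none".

16:10

Diego in UTC: 09:05-09:10, 10:40-18:25 (subtract 3h to convert from UTC+3).
Gita in UTC: 08:10-08:50, 12:20-18:45 (add 6h to convert from UTC-6).
Dmitri in UTC: 10:55-16:40 (add 5h to convert from UTC-5).
Zara in UTC: 06:55-09:25, 10:55-17:15 (subtract 3h to convert from UTC+3).
Sven in UTC: 10:25-18:15 (add 1h to convert from UTC-1).
Diego ∩ Gita: 12:20-18:25.
Diego ∩ Gita ∩ Dmitri: 12:20-16:40.
Diego ∩ Gita ∩ Dmitri ∩ Zara: 12:20-16:40.
Diego ∩ Gita ∩ Dmitri ∩ Zara ∩ Sven: 12:20-16:40.
The last common window of at least 30 minutes is 12:20-16:40; a 30-minute meeting can start as late as 16:10 and still end by 16:40.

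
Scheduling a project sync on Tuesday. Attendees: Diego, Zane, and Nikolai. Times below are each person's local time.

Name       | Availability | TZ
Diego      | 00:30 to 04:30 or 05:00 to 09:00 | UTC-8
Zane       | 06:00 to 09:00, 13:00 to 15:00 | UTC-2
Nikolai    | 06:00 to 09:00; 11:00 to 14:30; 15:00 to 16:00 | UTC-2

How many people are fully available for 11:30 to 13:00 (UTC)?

Diego in UTC: 08:30-12:30, 13:00-17:00 (add 8h to convert from UTC-8).
Zane in UTC: 08:00-11:00, 15:00-17:00 (add 2h to convert from UTC-2).
Nikolai in UTC: 08:00-11:00, 13:00-16:30, 17:00-18:00 (add 2h to convert from UTC-2).
nobody can make the full 11:30-13:00 slot — that's 0.

0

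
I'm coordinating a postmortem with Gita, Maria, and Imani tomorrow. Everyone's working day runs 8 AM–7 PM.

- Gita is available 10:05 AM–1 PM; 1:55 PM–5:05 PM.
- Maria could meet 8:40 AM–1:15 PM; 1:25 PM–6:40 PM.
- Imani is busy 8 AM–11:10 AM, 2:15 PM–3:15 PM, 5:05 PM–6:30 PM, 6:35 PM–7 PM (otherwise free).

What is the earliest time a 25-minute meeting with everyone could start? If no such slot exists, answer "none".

11:10

Gita free: 10:05-13:00, 13:55-17:05.
Maria free: 08:40-13:15, 13:25-18:40.
Imani free: 11:10-14:15, 15:15-17:05, 18:30-18:35 (invert busy blocks within the working day).
Gita ∩ Maria: 10:05-13:00, 13:55-17:05.
Gita ∩ Maria ∩ Imani: 11:10-13:00, 13:55-14:15, 15:15-17:05.
The first common window of at least 25 minutes is 11:10-13:00, so the earliest start is 11:10.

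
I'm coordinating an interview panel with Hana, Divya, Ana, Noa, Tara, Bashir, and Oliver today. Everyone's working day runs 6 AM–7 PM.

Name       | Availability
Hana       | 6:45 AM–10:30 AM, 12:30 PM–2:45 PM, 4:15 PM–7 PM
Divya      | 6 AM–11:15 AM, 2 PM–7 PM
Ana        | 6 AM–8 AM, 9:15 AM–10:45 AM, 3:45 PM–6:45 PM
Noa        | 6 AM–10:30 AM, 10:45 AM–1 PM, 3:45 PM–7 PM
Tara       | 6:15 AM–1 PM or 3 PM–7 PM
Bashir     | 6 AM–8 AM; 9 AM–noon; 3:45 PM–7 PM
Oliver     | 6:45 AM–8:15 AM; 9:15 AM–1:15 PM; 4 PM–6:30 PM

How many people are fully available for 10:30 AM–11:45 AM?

3

Tara, Bashir, and Oliver can make the full 10:30-11:45 slot — that's 3.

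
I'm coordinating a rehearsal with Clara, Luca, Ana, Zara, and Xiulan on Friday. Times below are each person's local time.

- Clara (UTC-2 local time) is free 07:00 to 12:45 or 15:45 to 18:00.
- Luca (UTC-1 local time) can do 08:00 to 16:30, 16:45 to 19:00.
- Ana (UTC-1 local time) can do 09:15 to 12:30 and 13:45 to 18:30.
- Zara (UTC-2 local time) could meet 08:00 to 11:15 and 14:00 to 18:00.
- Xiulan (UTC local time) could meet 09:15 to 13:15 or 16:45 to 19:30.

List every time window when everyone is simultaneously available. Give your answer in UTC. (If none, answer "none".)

Clara in UTC: 09:00-14:45, 17:45-20:00 (add 2h to convert from UTC-2).
Luca in UTC: 09:00-17:30, 17:45-20:00 (add 1h to convert from UTC-1).
Ana in UTC: 10:15-13:30, 14:45-19:30 (add 1h to convert from UTC-1).
Zara in UTC: 10:00-13:15, 16:00-20:00 (add 2h to convert from UTC-2).
Xiulan in UTC: 09:15-13:15, 16:45-19:30.
Clara ∩ Luca: 09:00-14:45, 17:45-20:00.
Clara ∩ Luca ∩ Ana: 10:15-13:30, 17:45-19:30.
Clara ∩ Luca ∩ Ana ∩ Zara: 10:15-13:15, 17:45-19:30.
Clara ∩ Luca ∩ Ana ∩ Zara ∩ Xiulan: 10:15-13:15, 17:45-19:30.

10:15-13:15, 17:45-19:30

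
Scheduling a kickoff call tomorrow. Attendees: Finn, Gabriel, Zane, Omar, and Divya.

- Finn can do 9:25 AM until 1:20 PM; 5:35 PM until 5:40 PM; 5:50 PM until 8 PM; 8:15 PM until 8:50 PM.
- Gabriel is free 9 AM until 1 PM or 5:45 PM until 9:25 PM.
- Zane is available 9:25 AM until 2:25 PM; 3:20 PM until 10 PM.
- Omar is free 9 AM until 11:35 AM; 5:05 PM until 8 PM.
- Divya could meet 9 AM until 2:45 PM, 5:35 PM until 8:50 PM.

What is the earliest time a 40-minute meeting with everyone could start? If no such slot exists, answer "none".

09:25

Finn ∩ Gabriel: 09:25-13:00, 17:50-20:00, 20:15-20:50.
Finn ∩ Gabriel ∩ Zane: 09:25-13:00, 17:50-20:00, 20:15-20:50.
Finn ∩ Gabriel ∩ Zane ∩ Omar: 09:25-11:35, 17:50-20:00.
Finn ∩ Gabriel ∩ Zane ∩ Omar ∩ Divya: 09:25-11:35, 17:50-20:00.
The first common window of at least 40 minutes is 09:25-11:35, so the earliest start is 09:25.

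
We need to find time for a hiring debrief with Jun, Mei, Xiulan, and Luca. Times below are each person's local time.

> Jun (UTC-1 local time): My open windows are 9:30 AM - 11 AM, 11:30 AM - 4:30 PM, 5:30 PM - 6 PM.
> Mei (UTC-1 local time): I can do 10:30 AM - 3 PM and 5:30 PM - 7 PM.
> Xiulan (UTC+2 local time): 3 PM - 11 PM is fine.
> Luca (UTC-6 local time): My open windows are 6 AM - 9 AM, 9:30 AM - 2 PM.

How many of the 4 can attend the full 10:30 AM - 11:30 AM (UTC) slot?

1

Jun in UTC: 10:30-12:00, 12:30-17:30, 18:30-19:00 (add 1h to convert from UTC-1).
Mei in UTC: 11:30-16:00, 18:30-20:00 (add 1h to convert from UTC-1).
Xiulan in UTC: 13:00-21:00 (subtract 2h to convert from UTC+2).
Luca in UTC: 12:00-15:00, 15:30-20:00 (add 6h to convert from UTC-6).
Jun can make the full 10:30-11:30 slot — that's 1.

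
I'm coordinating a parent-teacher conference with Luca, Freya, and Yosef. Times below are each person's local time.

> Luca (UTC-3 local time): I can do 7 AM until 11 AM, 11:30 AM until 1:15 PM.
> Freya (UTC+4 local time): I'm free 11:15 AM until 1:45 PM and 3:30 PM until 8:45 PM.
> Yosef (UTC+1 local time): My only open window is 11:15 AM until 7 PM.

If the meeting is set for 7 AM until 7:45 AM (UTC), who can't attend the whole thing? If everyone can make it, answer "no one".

Freya, Luca, Yosef

Luca in UTC: 10:00-14:00, 14:30-16:15 (add 3h to convert from UTC-3).
Freya in UTC: 07:15-09:45, 11:30-16:45 (subtract 4h to convert from UTC+4).
Yosef in UTC: 10:15-18:00 (subtract 1h to convert from UTC+1).
Luca: not fully free for 07:00-07:45. Freya: not fully free for 07:00-07:45. Yosef: not fully free for 07:00-07:45.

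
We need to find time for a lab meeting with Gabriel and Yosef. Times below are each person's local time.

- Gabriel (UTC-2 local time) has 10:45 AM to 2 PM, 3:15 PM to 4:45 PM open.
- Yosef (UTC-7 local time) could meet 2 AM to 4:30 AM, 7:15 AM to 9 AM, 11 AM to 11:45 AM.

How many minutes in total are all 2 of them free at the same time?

Gabriel in UTC: 12:45-16:00, 17:15-18:45 (add 2h to convert from UTC-2).
Yosef in UTC: 09:00-11:30, 14:15-16:00, 18:00-18:45 (add 7h to convert from UTC-7).
Gabriel ∩ Yosef: 14:15-16:00, 18:00-18:45.
Summing the common windows: 105 + 45 = 150 minutes.

150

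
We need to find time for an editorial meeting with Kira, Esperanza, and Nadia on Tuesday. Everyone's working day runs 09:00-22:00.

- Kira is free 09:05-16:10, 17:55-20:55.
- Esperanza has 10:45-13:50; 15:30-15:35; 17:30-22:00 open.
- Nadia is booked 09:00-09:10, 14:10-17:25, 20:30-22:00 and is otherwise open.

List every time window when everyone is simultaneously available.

Kira free: 09:05-16:10, 17:55-20:55.
Esperanza free: 10:45-13:50, 15:30-15:35, 17:30-22:00.
Nadia free: 09:10-14:10, 17:25-20:30 (invert busy blocks within the working day).
Kira ∩ Esperanza: 10:45-13:50, 15:30-15:35, 17:55-20:55.
Kira ∩ Esperanza ∩ Nadia: 10:45-13:50, 17:55-20:30.

10:45-13:50, 17:55-20:30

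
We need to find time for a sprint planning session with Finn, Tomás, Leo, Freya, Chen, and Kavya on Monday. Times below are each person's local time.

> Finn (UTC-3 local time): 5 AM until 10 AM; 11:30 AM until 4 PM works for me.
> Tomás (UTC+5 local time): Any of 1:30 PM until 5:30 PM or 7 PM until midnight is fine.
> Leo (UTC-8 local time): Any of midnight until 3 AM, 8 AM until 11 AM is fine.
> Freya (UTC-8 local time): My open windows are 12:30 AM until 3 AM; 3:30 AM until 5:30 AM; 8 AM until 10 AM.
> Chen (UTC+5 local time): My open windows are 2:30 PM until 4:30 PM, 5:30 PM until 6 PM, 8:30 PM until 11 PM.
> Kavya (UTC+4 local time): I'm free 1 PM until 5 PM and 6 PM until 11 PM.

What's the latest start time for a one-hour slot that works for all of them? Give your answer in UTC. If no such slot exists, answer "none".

17:00

Finn in UTC: 08:00-13:00, 14:30-19:00 (add 3h to convert from UTC-3).
Tomás in UTC: 08:30-12:30, 14:00-19:00 (subtract 5h to convert from UTC+5).
Leo in UTC: 08:00-11:00, 16:00-19:00 (add 8h to convert from UTC-8).
Freya in UTC: 08:30-11:00, 11:30-13:30, 16:00-18:00 (add 8h to convert from UTC-8).
Chen in UTC: 09:30-11:30, 12:30-13:00, 15:30-18:00 (subtract 5h to convert from UTC+5).
Kavya in UTC: 09:00-13:00, 14:00-19:00 (subtract 4h to convert from UTC+4).
Finn ∩ Tomás: 08:30-12:30, 14:30-19:00.
Finn ∩ Tomás ∩ Leo: 08:30-11:00, 16:00-19:00.
Finn ∩ Tomás ∩ Leo ∩ Freya: 08:30-11:00, 16:00-18:00.
Finn ∩ Tomás ∩ Leo ∩ Freya ∩ Chen: 09:30-11:00, 16:00-18:00.
Finn ∩ Tomás ∩ Leo ∩ Freya ∩ Chen ∩ Kavya: 09:30-11:00, 16:00-18:00.
The last common window of at least 60 minutes is 16:00-18:00; a 60-minute meeting can start as late as 17:00 and still end by 18:00.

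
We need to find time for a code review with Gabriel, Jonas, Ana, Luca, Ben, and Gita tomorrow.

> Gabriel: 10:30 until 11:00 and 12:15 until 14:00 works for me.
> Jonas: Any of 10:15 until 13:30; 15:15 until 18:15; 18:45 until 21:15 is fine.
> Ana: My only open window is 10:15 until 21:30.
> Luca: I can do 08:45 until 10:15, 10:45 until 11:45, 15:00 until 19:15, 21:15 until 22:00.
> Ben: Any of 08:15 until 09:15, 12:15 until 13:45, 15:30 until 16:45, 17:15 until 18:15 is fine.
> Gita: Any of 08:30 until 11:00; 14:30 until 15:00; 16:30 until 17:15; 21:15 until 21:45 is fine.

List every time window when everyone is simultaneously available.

none

Gabriel ∩ Jonas: 10:30-11:00, 12:15-13:30.
Gabriel ∩ Jonas ∩ Ana: 10:30-11:00, 12:15-13:30.
Gabriel ∩ Jonas ∩ Ana ∩ Luca: 10:45-11:00.
Gabriel ∩ Jonas ∩ Ana ∩ Luca ∩ Ben: ∅.
Gabriel ∩ Jonas ∩ Ana ∩ Luca ∩ Ben ∩ Gita: ∅.
There is no time when everyone is free.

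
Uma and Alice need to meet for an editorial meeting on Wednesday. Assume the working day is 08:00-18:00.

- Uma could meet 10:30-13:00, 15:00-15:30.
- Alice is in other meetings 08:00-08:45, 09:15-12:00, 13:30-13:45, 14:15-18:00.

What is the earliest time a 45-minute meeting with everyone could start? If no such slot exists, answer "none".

12:00

Uma free: 10:30-13:00, 15:00-15:30.
Alice free: 08:45-09:15, 12:00-13:30, 13:45-14:15 (invert busy blocks within the working day).
Uma ∩ Alice: 12:00-13:00.
The first common window of at least 45 minutes is 12:00-13:00, so the earliest start is 12:00.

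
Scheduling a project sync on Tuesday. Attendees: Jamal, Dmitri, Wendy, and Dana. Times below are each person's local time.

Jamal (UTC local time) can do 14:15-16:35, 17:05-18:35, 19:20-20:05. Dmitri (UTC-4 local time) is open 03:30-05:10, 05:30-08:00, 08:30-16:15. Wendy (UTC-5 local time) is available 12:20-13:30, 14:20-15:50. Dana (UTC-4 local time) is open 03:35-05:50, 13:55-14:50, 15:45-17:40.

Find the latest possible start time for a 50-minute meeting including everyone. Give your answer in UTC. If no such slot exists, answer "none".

Jamal in UTC: 14:15-16:35, 17:05-18:35, 19:20-20:05.
Dmitri in UTC: 07:30-09:10, 09:30-12:00, 12:30-20:15 (add 4h to convert from UTC-4).
Wendy in UTC: 17:20-18:30, 19:20-20:50 (add 5h to convert from UTC-5).
Dana in UTC: 07:35-09:50, 17:55-18:50, 19:45-21:40 (add 4h to convert from UTC-4).
Jamal ∩ Dmitri: 14:15-16:35, 17:05-18:35, 19:20-20:05.
Jamal ∩ Dmitri ∩ Wendy: 17:20-18:30, 19:20-20:05.
Jamal ∩ Dmitri ∩ Wendy ∩ Dana: 17:55-18:30, 19:45-20:05.
So the common availability across everyone is 17:55-18:30, 19:45-20:05.
No common window is at least 50 minutes long.

none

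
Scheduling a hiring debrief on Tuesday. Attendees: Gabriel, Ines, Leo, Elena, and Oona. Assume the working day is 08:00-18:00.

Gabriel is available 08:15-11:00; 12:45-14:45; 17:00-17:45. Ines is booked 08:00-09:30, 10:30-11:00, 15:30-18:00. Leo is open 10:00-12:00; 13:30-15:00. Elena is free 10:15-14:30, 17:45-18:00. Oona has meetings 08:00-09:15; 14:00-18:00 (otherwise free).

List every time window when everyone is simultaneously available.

Gabriel free: 08:15-11:00, 12:45-14:45, 17:00-17:45.
Ines free: 09:30-10:30, 11:00-15:30 (invert busy blocks within the working day).
Leo free: 10:00-12:00, 13:30-15:00.
Elena free: 10:15-14:30, 17:45-18:00.
Oona free: 09:15-14:00 (invert busy blocks within the working day).
Gabriel ∩ Ines: 09:30-10:30, 12:45-14:45.
Gabriel ∩ Ines ∩ Leo: 10:00-10:30, 13:30-14:45.
Gabriel ∩ Ines ∩ Leo ∩ Elena: 10:15-10:30, 13:30-14:30.
Gabriel ∩ Ines ∩ Leo ∩ Elena ∩ Oona: 10:15-10:30, 13:30-14:00.
Those are the intersection windows.

10:15-10:30, 13:30-14:00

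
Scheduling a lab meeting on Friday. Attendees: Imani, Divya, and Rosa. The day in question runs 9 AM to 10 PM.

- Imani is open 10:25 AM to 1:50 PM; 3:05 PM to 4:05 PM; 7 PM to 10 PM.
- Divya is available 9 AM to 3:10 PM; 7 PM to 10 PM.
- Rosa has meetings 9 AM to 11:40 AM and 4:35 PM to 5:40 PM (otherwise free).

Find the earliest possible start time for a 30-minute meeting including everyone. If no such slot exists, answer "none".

Imani free: 10:25-13:50, 15:05-16:05, 19:00-22:00.
Divya free: 09:00-15:10, 19:00-22:00.
Rosa free: 11:40-16:35, 17:40-22:00 (invert busy blocks within the working day).
Imani ∩ Divya: 10:25-13:50, 15:05-15:10, 19:00-22:00.
Imani ∩ Divya ∩ Rosa: 11:40-13:50, 15:05-15:10, 19:00-22:00.
The first common window of at least 30 minutes is 11:40-13:50, so the earliest start is 11:40.

11:40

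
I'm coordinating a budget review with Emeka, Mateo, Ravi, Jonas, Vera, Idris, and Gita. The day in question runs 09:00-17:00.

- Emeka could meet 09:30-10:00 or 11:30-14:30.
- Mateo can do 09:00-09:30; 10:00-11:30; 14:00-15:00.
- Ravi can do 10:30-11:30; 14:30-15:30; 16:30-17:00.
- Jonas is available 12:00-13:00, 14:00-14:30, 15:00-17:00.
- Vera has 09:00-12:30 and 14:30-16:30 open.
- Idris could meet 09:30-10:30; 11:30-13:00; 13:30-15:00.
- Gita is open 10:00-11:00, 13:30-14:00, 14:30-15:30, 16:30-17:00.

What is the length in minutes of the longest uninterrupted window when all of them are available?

0

Emeka ∩ Mateo: 14:00-14:30.
Emeka ∩ Mateo ∩ Ravi: ∅.
Emeka ∩ Mateo ∩ Ravi ∩ Jonas: ∅.
Emeka ∩ Mateo ∩ Ravi ∩ Jonas ∩ Vera: ∅.
Emeka ∩ Mateo ∩ Ravi ∩ Jonas ∩ Vera ∩ Idris: ∅.
Emeka ∩ Mateo ∩ Ravi ∩ Jonas ∩ Vera ∩ Idris ∩ Gita: ∅.
There is no time when everyone is free.
No common window exists, so the longest block is 0 minutes.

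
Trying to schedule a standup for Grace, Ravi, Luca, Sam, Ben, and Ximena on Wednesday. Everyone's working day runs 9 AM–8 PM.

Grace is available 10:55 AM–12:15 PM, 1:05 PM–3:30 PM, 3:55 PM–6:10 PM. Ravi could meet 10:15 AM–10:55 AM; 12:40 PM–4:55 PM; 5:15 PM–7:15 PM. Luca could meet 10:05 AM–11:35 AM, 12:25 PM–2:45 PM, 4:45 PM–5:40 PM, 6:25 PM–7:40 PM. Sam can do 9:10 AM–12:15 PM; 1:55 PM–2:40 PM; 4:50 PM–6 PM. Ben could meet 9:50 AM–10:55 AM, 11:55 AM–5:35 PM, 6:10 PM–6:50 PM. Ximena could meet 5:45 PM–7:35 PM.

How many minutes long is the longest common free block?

0

Grace ∩ Ravi: 13:05-15:30, 15:55-16:55, 17:15-18:10.
Grace ∩ Ravi ∩ Luca: 13:05-14:45, 16:45-16:55, 17:15-17:40.
Grace ∩ Ravi ∩ Luca ∩ Sam: 13:55-14:40, 16:50-16:55, 17:15-17:40.
Grace ∩ Ravi ∩ Luca ∩ Sam ∩ Ben: 13:55-14:40, 16:50-16:55, 17:15-17:35.
Grace ∩ Ravi ∩ Luca ∩ Sam ∩ Ben ∩ Ximena: ∅.
There is no time when everyone is free.
No common window exists, so the longest block is 0 minutes.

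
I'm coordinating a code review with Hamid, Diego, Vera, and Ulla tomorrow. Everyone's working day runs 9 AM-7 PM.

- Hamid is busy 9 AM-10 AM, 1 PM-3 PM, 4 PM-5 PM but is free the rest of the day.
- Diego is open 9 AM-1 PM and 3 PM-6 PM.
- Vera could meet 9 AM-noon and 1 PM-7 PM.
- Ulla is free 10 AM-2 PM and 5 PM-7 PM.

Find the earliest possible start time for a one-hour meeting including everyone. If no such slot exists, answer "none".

Hamid free: 10:00-13:00, 15:00-16:00, 17:00-19:00 (invert busy blocks within the working day).
Diego free: 09:00-13:00, 15:00-18:00.
Vera free: 09:00-12:00, 13:00-19:00.
Ulla free: 10:00-14:00, 17:00-19:00.
Hamid ∩ Diego: 10:00-13:00, 15:00-16:00, 17:00-18:00.
Hamid ∩ Diego ∩ Vera: 10:00-12:00, 15:00-16:00, 17:00-18:00.
Hamid ∩ Diego ∩ Vera ∩ Ulla: 10:00-12:00, 17:00-18:00.
The first common window of at least 60 minutes is 10:00-12:00, so the earliest start is 10:00.

10:00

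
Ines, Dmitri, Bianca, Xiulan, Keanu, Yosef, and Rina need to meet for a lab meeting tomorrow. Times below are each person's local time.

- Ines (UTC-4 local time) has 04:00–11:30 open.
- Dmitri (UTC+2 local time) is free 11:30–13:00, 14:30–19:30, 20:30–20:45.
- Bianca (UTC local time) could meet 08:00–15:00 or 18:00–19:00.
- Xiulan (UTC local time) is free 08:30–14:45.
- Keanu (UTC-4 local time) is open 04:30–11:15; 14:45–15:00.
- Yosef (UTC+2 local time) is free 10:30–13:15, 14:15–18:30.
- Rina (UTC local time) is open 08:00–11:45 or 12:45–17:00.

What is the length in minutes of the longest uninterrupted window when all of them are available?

120

Ines in UTC: 08:00-15:30 (add 4h to convert from UTC-4).
Dmitri in UTC: 09:30-11:00, 12:30-17:30, 18:30-18:45 (subtract 2h to convert from UTC+2).
Bianca in UTC: 08:00-15:00, 18:00-19:00.
Xiulan in UTC: 08:30-14:45.
Keanu in UTC: 08:30-15:15, 18:45-19:00 (add 4h to convert from UTC-4).
Yosef in UTC: 08:30-11:15, 12:15-16:30 (subtract 2h to convert from UTC+2).
Rina in UTC: 08:00-11:45, 12:45-17:00.
Ines ∩ Dmitri: 09:30-11:00, 12:30-15:30.
Ines ∩ Dmitri ∩ Bianca: 09:30-11:00, 12:30-15:00.
Ines ∩ Dmitri ∩ Bianca ∩ Xiulan: 09:30-11:00, 12:30-14:45.
Ines ∩ Dmitri ∩ Bianca ∩ Xiulan ∩ Keanu: 09:30-11:00, 12:30-14:45.
Ines ∩ Dmitri ∩ Bianca ∩ Xiulan ∩ Keanu ∩ Yosef: 09:30-11:00, 12:30-14:45.
Ines ∩ Dmitri ∩ Bianca ∩ Xiulan ∩ Keanu ∩ Yosef ∩ Rina: 09:30-11:00, 12:45-14:45.
The longest is 12:45-14:45 at 120 minutes.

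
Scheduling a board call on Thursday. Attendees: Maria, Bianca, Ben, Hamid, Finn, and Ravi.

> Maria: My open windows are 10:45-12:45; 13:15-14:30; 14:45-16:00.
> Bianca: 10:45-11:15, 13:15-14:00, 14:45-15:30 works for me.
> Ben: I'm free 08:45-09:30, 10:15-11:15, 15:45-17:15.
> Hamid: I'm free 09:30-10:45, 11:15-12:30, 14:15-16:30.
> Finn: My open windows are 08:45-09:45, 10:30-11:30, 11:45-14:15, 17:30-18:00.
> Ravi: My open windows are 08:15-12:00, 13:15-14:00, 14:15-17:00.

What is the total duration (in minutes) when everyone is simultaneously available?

0

Maria ∩ Bianca: 10:45-11:15, 13:15-14:00, 14:45-15:30.
Maria ∩ Bianca ∩ Ben: 10:45-11:15.
Maria ∩ Bianca ∩ Ben ∩ Hamid: ∅.
Maria ∩ Bianca ∩ Ben ∩ Hamid ∩ Finn: ∅.
Maria ∩ Bianca ∩ Ben ∩ Hamid ∩ Finn ∩ Ravi: ∅.
There is no time when everyone is free.
There is no common window, so the total is 0 minutes.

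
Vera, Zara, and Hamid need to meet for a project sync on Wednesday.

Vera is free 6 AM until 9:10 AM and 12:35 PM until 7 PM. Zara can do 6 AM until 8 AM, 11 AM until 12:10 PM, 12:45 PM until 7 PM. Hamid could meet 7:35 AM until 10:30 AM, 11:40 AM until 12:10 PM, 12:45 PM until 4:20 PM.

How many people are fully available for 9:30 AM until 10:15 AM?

Hamid can make the full 09:30-10:15 slot — that's 1.

1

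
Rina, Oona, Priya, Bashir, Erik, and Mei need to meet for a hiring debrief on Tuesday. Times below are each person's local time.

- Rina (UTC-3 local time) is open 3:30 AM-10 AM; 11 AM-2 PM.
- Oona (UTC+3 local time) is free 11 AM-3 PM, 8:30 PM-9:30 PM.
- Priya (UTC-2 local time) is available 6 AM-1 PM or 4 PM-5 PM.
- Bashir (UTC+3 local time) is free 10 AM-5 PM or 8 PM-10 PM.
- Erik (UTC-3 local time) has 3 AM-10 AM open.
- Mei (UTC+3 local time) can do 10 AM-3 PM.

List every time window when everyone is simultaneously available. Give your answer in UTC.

08:00-12:00

Rina in UTC: 06:30-13:00, 14:00-17:00 (add 3h to convert from UTC-3).
Oona in UTC: 08:00-12:00, 17:30-18:30 (subtract 3h to convert from UTC+3).
Priya in UTC: 08:00-15:00, 18:00-19:00 (add 2h to convert from UTC-2).
Bashir in UTC: 07:00-14:00, 17:00-19:00 (subtract 3h to convert from UTC+3).
Erik in UTC: 06:00-13:00 (add 3h to convert from UTC-3).
Mei in UTC: 07:00-12:00 (subtract 3h to convert from UTC+3).
Rina ∩ Oona: 08:00-12:00.
Rina ∩ Oona ∩ Priya: 08:00-12:00.
Rina ∩ Oona ∩ Priya ∩ Bashir: 08:00-12:00.
Rina ∩ Oona ∩ Priya ∩ Bashir ∩ Erik: 08:00-12:00.
Rina ∩ Oona ∩ Priya ∩ Bashir ∩ Erik ∩ Mei: 08:00-12:00.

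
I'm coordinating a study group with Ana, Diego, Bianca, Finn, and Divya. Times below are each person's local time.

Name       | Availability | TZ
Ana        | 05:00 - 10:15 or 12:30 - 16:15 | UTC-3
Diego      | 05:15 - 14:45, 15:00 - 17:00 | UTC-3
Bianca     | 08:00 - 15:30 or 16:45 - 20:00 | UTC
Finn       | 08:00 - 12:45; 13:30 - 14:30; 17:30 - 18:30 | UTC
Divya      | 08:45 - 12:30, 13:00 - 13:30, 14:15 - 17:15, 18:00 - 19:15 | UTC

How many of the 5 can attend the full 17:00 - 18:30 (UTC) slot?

2

Ana in UTC: 08:00-13:15, 15:30-19:15 (add 3h to convert from UTC-3).
Diego in UTC: 08:15-17:45, 18:00-20:00 (add 3h to convert from UTC-3).
Bianca in UTC: 08:00-15:30, 16:45-20:00.
Finn in UTC: 08:00-12:45, 13:30-14:30, 17:30-18:30.
Divya in UTC: 08:45-12:30, 13:00-13:30, 14:15-17:15, 18:00-19:15.
Ana and Bianca can make the full 17:00-18:30 slot — that's 2.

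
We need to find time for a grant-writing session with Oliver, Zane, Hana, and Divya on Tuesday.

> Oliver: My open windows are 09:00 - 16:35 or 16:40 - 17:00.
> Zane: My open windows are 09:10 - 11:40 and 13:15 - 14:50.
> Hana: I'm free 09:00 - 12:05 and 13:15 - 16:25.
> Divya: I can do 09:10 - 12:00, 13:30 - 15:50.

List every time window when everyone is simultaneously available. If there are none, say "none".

Oliver ∩ Zane: 09:10-11:40, 13:15-14:50.
Oliver ∩ Zane ∩ Hana: 09:10-11:40, 13:15-14:50.
Oliver ∩ Zane ∩ Hana ∩ Divya: 09:10-11:40, 13:30-14:50.

09:10-11:40, 13:30-14:50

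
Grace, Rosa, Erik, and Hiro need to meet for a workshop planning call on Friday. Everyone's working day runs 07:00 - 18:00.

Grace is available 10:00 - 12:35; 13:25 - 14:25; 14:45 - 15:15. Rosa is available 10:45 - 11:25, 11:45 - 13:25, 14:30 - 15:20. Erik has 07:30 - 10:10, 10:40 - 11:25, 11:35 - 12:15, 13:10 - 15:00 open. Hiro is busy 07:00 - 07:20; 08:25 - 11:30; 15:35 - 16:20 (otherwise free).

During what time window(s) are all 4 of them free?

11:45-12:15, 14:45-15:00

Grace free: 10:00-12:35, 13:25-14:25, 14:45-15:15.
Rosa free: 10:45-11:25, 11:45-13:25, 14:30-15:20.
Erik free: 07:30-10:10, 10:40-11:25, 11:35-12:15, 13:10-15:00.
Hiro free: 07:20-08:25, 11:30-15:35, 16:20-18:00 (invert busy blocks within the working day).
Grace ∩ Rosa: 10:45-11:25, 11:45-12:35, 14:45-15:15.
Grace ∩ Rosa ∩ Erik: 10:45-11:25, 11:45-12:15, 14:45-15:00.
Grace ∩ Rosa ∩ Erik ∩ Hiro: 11:45-12:15, 14:45-15:00.
So the common availability across everyone is 11:45-12:15, 14:45-15:00.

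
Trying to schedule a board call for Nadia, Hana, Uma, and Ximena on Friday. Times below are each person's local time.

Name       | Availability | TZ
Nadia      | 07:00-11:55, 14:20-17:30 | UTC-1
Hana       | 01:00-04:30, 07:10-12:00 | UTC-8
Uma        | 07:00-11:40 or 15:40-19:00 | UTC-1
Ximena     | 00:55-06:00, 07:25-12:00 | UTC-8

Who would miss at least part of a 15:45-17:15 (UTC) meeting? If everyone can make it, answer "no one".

Nadia in UTC: 08:00-12:55, 15:20-18:30 (add 1h to convert from UTC-1).
Hana in UTC: 09:00-12:30, 15:10-20:00 (add 8h to convert from UTC-8).
Uma in UTC: 08:00-12:40, 16:40-20:00 (add 1h to convert from UTC-1).
Ximena in UTC: 08:55-14:00, 15:25-20:00 (add 8h to convert from UTC-8).
Nadia: free for 15:45-17:15. Hana: free for 15:45-17:15. Uma: not fully free for 15:45-17:15. Ximena: free for 15:45-17:15.

Uma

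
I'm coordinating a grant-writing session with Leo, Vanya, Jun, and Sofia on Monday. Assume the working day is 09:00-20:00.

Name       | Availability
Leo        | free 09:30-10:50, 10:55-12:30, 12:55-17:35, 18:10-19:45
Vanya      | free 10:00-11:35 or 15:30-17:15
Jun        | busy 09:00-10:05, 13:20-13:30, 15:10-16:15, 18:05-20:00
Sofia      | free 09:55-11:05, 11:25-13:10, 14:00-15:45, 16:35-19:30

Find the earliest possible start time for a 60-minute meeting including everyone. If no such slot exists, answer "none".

Leo free: 09:30-10:50, 10:55-12:30, 12:55-17:35, 18:10-19:45.
Vanya free: 10:00-11:35, 15:30-17:15.
Jun free: 10:05-13:20, 13:30-15:10, 16:15-18:05 (invert busy blocks within the working day).
Sofia free: 09:55-11:05, 11:25-13:10, 14:00-15:45, 16:35-19:30.
Leo ∩ Vanya: 10:00-10:50, 10:55-11:35, 15:30-17:15.
Leo ∩ Vanya ∩ Jun: 10:05-10:50, 10:55-11:35, 16:15-17:15.
Leo ∩ Vanya ∩ Jun ∩ Sofia: 10:05-10:50, 10:55-11:05, 11:25-11:35, 16:35-17:15.
So the common availability across everyone is 10:05-10:50, 10:55-11:05, 11:25-11:35, 16:35-17:15.
No common window is at least 60 minutes long.

none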